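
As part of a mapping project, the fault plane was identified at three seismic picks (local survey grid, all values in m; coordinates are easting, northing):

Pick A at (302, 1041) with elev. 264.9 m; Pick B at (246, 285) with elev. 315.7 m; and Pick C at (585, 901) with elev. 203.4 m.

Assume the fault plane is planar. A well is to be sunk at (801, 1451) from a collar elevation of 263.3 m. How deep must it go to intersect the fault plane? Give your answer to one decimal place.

139.2 m

Let the plane be z = a·easting + b·northing + c.
Pick B−Pick A: −56a − 756b = 50.8;  Pick C−Pick A: 283a − 140b = −61.5.
Solving gives a = −0.241699, b = −0.049292.
Then c = 264.9 − a·302 − b·1041 = 389.21.
At (801, 1451): z_contact = −193.60 − 71.52 + 389.21 = 124.08 m.
Depth below ground = 263.3 − 124.08 = 139.2 m.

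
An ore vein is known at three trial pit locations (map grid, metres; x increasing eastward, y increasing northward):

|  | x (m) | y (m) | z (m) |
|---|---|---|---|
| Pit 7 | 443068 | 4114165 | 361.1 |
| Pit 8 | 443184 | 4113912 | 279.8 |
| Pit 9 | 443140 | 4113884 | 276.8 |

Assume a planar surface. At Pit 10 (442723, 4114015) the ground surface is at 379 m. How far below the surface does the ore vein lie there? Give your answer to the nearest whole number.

22 m

Two edge vectors: Pit 7→Pit 8 = (116, -253, -81.3), Pit 7→Pit 9 = (72, -281, -84.3).
Normal n = (Pit 7→Pit 8) × (Pit 7→Pit 9) = (-1517.4, 3925.2, -14380).
So ∂z/∂x = −n_x/n_z = −0.10552156 and ∂z/∂y = −n_y/n_z = 0.27296245.
Intercept c from Pit 7: 361.1 + 46753.23 − 1123012.55 = −1075898.22.
At (442723, 4114015): z_contact = −46716.8 + 1122971.6 − 1075898.22 = 356.6 m.
Depth below ground = 379 − 356.6 = 22 m.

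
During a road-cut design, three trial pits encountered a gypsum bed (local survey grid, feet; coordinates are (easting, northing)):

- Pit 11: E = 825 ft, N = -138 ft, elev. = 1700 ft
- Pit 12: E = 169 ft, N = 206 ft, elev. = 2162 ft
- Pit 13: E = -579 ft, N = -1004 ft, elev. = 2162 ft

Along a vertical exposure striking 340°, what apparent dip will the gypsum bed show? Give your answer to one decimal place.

Let the plane be z = a·E + b·N + c.
Pit 12−Pit 11: −656a + 344b = 462;  Pit 13−Pit 11: −1404a − 866b = 462.
Solving gives a = −0.53186, b = 0.32878.
Unit vector along 340° is (sin 340°, cos 340°) = (-0.3420, 0.9397).
Slope in that direction = a·(-0.3420) + b·(0.9397) = 0.49086.
Apparent dip = arctan|0.49086| = 26.1° (true dip is 32.0°, so apparent ≤ true as expected).

26.1°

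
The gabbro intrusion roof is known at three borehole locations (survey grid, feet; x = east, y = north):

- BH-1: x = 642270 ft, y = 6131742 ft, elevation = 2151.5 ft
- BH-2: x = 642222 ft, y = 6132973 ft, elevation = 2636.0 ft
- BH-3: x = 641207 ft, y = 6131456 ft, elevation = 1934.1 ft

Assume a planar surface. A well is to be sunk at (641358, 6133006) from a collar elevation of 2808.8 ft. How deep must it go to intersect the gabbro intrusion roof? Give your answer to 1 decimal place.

Let the plane be z = a·x + b·y + c.
BH-2−BH-1: −48a + 1231b = 484.5;  BH-3−BH-1: −1063a − 286b = −217.4.
Solving gives a = 0.097598317, b = 0.397388074.
Then c = 2151.5 − a·642270 − b·6131742 = −2497214.12.
At (641358, 6133006): z_contact = 62595.46 + 2437183.44 − 2497214.12 = 2564.79 ft.
Depth below ground = 2808.8 − 2564.79 = 244.0 ft.

244.0 ft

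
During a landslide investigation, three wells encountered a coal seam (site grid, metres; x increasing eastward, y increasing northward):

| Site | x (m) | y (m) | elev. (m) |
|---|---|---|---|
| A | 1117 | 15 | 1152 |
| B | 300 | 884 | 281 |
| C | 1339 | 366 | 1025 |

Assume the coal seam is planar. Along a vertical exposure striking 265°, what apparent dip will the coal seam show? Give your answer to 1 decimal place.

Let the plane be z = a·x + b·y + c.
B−A: −817a + 869b = −871;  C−A: 222a + 351b = −127.
Solving gives a = 0.40726, b = −0.61941.
Unit vector along 265° is (sin 265°, cos 265°) = (-0.9962, -0.0872).
Slope in that direction = a·(-0.9962) + b·(-0.0872) = −0.35173.
Apparent dip = arctan|0.35173| = 19.4° (true dip is 36.5°, so apparent ≤ true as expected).

19.4°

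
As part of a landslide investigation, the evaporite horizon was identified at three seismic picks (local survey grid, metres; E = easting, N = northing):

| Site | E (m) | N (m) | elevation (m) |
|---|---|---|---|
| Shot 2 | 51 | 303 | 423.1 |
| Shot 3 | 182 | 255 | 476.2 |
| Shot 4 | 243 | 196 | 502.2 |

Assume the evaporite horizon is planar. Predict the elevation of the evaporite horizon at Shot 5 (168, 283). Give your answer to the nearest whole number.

470 m

Let the plane be z = a·E + b·N + c.
Shot 3−Shot 2: 131a − 48b = 53.1;  Shot 4−Shot 2: 192a − 107b = 79.1.
Solving gives a = 0.39261, b = −0.03476.
Then c = 423.1 − a·51 − b·303 = 413.61.
At (168, 283): z = 66.0 − 9.8 + 413.61 = 469.7 m.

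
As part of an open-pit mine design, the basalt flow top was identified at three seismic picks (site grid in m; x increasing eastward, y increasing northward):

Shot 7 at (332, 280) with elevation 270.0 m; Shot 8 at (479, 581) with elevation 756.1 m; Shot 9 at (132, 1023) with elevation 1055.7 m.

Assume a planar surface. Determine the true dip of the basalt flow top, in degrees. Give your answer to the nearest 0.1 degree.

55.5°

Two edge vectors: Shot 7→Shot 8 = (147, 301, 486.1), Shot 7→Shot 9 = (-200, 743, 785.7).
Normal n = (Shot 7→Shot 8) × (Shot 7→Shot 9) = (-124676.6, -212717.9, 169421).
So ∂z/∂x = −n_x/n_z = 0.73590 and ∂z/∂y = −n_y/n_z = 1.25556.
Gradient magnitude |∇z| = √(a² + b²) = √(0.54155 + 1.57643) = 1.45533.
True dip = arctan(1.45533) = 55.5°, dipping toward SSW (azimuth ≈ 210°).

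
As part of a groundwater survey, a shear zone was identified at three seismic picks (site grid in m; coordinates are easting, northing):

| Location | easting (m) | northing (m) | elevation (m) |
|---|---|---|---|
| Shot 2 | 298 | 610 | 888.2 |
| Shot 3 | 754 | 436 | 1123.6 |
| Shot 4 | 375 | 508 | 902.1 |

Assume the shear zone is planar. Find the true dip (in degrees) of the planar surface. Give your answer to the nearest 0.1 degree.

Two edge vectors: Shot 2→Shot 3 = (456, -174, 235.4), Shot 2→Shot 4 = (77, -102, 13.9).
Normal n = (Shot 2→Shot 3) × (Shot 2→Shot 4) = (21592.2, 11787.4, -33114).
So ∂z/∂easting = −n_x/n_z = 0.65206 and ∂z/∂northing = −n_y/n_z = 0.35596.
Gradient magnitude |∇z| = √(a² + b²) = √(0.42518 + 0.12671) = 0.74289.
True dip = arctan(0.74289) = 36.6°, dipping toward WSW (azimuth ≈ 241°).

36.6°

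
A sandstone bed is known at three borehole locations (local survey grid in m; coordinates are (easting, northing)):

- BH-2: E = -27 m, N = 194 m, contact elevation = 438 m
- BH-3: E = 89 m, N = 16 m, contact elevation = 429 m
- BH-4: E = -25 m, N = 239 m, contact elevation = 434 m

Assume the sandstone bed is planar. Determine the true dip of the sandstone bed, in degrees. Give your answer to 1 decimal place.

12.2°

Two edge vectors: BH-2→BH-3 = (116, -178, -9), BH-2→BH-4 = (2, 45, -4).
Normal n = (BH-2→BH-3) × (BH-2→BH-4) = (1117, 446, 5576).
So ∂z/∂E = −n_x/n_z = −0.20032 and ∂z/∂N = −n_y/n_z = −0.07999.
Gradient magnitude |∇z| = √(a² + b²) = √(0.04013 + 0.00640) = 0.21570.
True dip = arctan(0.21570) = 12.2°, dipping toward ENE (azimuth ≈ 068°).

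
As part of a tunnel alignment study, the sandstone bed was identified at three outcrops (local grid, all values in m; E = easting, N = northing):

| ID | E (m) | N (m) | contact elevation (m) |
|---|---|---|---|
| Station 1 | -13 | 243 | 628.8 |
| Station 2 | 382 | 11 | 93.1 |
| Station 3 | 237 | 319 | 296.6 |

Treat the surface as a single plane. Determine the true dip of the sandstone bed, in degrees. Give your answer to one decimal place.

Two edge vectors: Station 1→Station 2 = (395, -232, -535.7), Station 1→Station 3 = (250, 76, -332.2).
Normal n = (Station 1→Station 2) × (Station 1→Station 3) = (117783.6, -2706, 88020).
So ∂z/∂E = −n_x/n_z = −1.33815 and ∂z/∂N = −n_y/n_z = 0.03074.
Gradient magnitude |∇z| = √(a² + b²) = √(1.79063 + 0.00095) = 1.33850.
True dip = arctan(1.33850) = 53.2°, dipping toward E (azimuth ≈ 091°).

53.2°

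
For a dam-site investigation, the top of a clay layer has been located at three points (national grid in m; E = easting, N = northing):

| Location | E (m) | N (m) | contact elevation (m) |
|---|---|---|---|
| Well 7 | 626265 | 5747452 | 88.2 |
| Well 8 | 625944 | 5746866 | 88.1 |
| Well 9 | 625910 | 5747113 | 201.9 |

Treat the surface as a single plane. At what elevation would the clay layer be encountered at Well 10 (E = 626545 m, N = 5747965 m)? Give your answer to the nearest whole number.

Let the plane be z = a·E + b·N + c.
Well 8−Well 7: −321a − 586b = −0.1;  Well 9−Well 7: −355a − 339b = 113.7.
Solving gives a = −0.67192247, b = 0.36823739.
Then c = 88.2 − a·626265 − b·5747452 = −1695537.02.
At (626545, 5747965): z = −420989.7 + 2116615.6 − 1695537.02 = 89.0 m.

89 m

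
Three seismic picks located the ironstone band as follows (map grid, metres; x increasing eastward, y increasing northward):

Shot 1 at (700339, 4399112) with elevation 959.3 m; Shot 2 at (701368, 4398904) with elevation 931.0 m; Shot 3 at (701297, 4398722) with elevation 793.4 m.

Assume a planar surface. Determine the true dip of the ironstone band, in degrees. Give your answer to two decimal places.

35.76°

Two edge vectors: Shot 1→Shot 2 = (1029, -208, -28.3), Shot 1→Shot 3 = (958, -390, -165.9).
Normal n = (Shot 1→Shot 2) × (Shot 1→Shot 3) = (23470.2, 143599.7, -202046).
So ∂z/∂x = −n_x/n_z = 0.11616 and ∂z/∂y = −n_y/n_z = 0.71073.
Gradient magnitude |∇z| = √(a² + b²) = √(0.01349 + 0.50513) = 0.72016.
True dip = arctan(0.72016) = 35.76°, dipping toward S (azimuth ≈ 189°).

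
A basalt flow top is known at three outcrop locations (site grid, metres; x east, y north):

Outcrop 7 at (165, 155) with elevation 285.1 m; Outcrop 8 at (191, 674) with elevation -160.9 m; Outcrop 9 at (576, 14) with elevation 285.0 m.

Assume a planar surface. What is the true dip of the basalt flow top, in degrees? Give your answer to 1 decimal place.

41.8°

Two edge vectors: Outcrop 7→Outcrop 8 = (26, 519, -446), Outcrop 7→Outcrop 9 = (411, -141, -0.1).
Normal n = (Outcrop 7→Outcrop 8) × (Outcrop 7→Outcrop 9) = (-62937.9, -183303.4, -216975).
So ∂z/∂x = −n_x/n_z = −0.29007 and ∂z/∂y = −n_y/n_z = −0.84481.
Gradient magnitude |∇z| = √(a² + b²) = √(0.08414 + 0.71371) = 0.89322.
True dip = arctan(0.89322) = 41.8°, dipping toward NNE (azimuth ≈ 019°).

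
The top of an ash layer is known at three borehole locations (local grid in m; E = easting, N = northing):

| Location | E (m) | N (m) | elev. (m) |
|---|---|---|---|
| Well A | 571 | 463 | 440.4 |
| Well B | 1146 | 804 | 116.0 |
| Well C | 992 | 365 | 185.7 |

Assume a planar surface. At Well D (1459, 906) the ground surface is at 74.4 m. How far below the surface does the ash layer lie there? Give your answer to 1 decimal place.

Let the plane be z = a·E + b·N + c.
Well B−Well A: 575a + 341b = −324.4;  Well C−Well A: 421a − 98b = −254.7.
Solving gives a = −0.593484, b = 0.049422.
Then c = 440.4 − a·571 − b·463 = 756.40.
At (1459, 906): z_contact = −865.89 + 44.78 + 756.40 = -64.72 m.
Depth below ground = 74.4 − (-64.72) = 139.1 m.

139.1 m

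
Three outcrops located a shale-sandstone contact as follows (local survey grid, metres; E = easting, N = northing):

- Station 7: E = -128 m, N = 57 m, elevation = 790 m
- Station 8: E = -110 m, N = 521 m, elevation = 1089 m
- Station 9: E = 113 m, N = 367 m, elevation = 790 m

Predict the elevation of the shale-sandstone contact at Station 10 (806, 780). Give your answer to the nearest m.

466 m

Two edge vectors: Station 7→Station 8 = (18, 464, 299), Station 7→Station 9 = (241, 310, 0).
Normal n = (Station 7→Station 8) × (Station 7→Station 9) = (-92690, 72059, -106244).
So ∂z/∂E = −n_x/n_z = −0.87243 and ∂z/∂N = −n_y/n_z = 0.67824.
Intercept c from Station 7: 790 − 111.67 − 38.66 = 639.67.
At (806, 780): z = −703.2 + 529.0 + 639.67 = 465.5 m.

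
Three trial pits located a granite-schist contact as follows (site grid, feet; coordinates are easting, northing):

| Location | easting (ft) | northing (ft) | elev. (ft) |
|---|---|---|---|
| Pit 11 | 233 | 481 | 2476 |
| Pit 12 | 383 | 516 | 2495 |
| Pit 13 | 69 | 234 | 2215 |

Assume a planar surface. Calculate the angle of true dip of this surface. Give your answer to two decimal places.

Let the plane be z = a·easting + b·northing + c.
Pit 12−Pit 11: 150a + 35b = 19;  Pit 13−Pit 11: −164a − 247b = −261.
Solving gives a = −0.14187, b = 1.15088.
Gradient magnitude |∇z| = √(a² + b²) = √(0.02013 + 1.32452) = 1.15959.
True dip = arctan(1.15959) = 49.23°, dipping toward S (azimuth ≈ 173°).

49.23°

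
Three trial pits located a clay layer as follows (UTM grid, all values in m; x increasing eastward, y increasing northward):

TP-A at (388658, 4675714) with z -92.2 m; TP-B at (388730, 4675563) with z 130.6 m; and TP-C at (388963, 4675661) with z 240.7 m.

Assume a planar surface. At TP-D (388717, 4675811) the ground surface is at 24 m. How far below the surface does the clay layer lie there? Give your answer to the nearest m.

163 m

Two edge vectors: TP-A→TP-B = (72, -151, 222.8), TP-A→TP-C = (305, -53, 332.9).
Normal n = (TP-A→TP-B) × (TP-A→TP-C) = (-38459.5, 43985.2, 42239).
So ∂z/∂x = −n_x/n_z = 0.91052108 and ∂z/∂y = −n_y/n_z = −1.04134094.
Intercept c from TP-A: -92.2 − 353881.30 + 4869012.42 = 4515038.91.
At (388717, 4675811): z_contact = 353935.0 − 4869113.4 + 4515038.91 = -139.5 m.
Depth below ground = 24 − (-139.5) = 163 m.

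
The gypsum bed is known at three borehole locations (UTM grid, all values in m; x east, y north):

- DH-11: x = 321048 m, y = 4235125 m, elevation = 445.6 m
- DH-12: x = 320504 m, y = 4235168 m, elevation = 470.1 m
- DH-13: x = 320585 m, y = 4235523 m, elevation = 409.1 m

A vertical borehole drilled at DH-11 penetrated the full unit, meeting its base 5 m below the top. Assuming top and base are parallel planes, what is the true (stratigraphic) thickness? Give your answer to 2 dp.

4.93 m

Let the plane be z = a·x + b·y + c.
DH-12−DH-11: −544a + 43b = 24.5;  DH-13−DH-11: −463a + 398b = −36.5.
Solving gives a = −0.05758, b = −0.15869.
|∇z| = √(a²+b²) = 0.16882, so dip δ = arctan(0.16882) = 9.58°.
True thickness = vertical thickness × cos δ = 5 × cos 9.58° = 4.93 m.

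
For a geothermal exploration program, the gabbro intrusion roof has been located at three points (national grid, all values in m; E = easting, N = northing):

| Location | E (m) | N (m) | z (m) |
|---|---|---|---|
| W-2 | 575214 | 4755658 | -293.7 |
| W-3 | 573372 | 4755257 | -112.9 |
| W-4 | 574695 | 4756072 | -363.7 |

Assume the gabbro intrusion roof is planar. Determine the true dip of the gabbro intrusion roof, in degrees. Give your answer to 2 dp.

Let the plane be z = a·E + b·N + c.
W-3−W-2: −1842a − 401b = 180.8;  W-4−W-2: −519a + 414b = −70.
Solving gives a = −0.04819, b = −0.22950.
Gradient magnitude |∇z| = √(a² + b²) = √(0.00232 + 0.05267) = 0.23450.
True dip = arctan(0.23450) = 13.20°, dipping toward NNE (azimuth ≈ 012°).

13.20°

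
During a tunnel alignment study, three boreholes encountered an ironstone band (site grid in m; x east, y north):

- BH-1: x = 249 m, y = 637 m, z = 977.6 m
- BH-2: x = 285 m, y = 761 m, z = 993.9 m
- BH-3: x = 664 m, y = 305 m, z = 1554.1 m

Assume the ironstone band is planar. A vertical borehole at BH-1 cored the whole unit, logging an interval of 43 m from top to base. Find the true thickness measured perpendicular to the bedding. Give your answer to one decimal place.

27.1 m

Let the plane be z = a·x + b·y + c.
BH-2−BH-1: 36a + 124b = 16.3;  BH-3−BH-1: 415a − 332b = 576.5.
Solving gives a = 1.21267, b = −0.22061.
|∇z| = √(a²+b²) = 1.23257, so dip δ = arctan(1.23257) = 50.95°.
True thickness = vertical thickness × cos δ = 43 × cos 50.95° = 27.1 m.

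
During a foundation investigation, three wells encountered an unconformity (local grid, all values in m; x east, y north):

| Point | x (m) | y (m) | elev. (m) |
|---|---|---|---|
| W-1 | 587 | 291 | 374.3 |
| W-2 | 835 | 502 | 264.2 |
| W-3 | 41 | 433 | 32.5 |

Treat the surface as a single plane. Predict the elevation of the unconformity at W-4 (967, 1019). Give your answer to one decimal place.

-184.2 m

Let the plane be z = a·x + b·y + c.
W-2−W-1: 248a + 211b = −110.1;  W-3−W-1: −546a + 142b = −341.8.
Solving gives a = 0.375514, b = −0.963164.
Then c = 374.3 − a·587 − b·291 = 434.15.
At (967, 1019): z = 363.1 − 981.5 + 434.15 = -184.2 m.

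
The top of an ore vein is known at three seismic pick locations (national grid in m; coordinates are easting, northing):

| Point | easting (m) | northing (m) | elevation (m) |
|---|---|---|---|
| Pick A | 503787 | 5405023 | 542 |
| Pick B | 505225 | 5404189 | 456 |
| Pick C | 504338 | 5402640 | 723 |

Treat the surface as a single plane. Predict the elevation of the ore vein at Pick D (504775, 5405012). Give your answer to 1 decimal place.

Let the plane be z = a·easting + b·northing + c.
Pick B−Pick A: 1438a − 834b = −86;  Pick C−Pick A: 551a − 2383b = 181.
Solving gives a = −0.119941224, b = −0.103687627.
Then c = 542 − a·503787 − b·5405023 = 621400.84.
At (504775, 5405012): z = −60543.3 − 560432.9 + 621400.84 = 424.6 m.

424.6 m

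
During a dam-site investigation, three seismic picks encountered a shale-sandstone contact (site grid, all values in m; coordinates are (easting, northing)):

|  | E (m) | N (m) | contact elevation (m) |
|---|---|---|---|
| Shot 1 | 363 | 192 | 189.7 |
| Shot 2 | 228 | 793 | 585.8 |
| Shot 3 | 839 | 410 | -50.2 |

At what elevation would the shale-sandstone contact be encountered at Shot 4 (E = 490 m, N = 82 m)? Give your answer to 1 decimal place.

42.5 m

Two edge vectors: Shot 1→Shot 2 = (-135, 601, 396.1), Shot 1→Shot 3 = (476, 218, -239.9).
Normal n = (Shot 1→Shot 2) × (Shot 1→Shot 3) = (-230529.7, 156157.1, -315506).
So ∂z/∂E = −n_x/n_z = −0.73067 and ∂z/∂N = −n_y/n_z = 0.49494.
Intercept c from Shot 1: 189.7 + 265.23 − 95.03 = 359.90.
At (490, 82): z = −358.0 + 40.6 + 359.90 = 42.5 m.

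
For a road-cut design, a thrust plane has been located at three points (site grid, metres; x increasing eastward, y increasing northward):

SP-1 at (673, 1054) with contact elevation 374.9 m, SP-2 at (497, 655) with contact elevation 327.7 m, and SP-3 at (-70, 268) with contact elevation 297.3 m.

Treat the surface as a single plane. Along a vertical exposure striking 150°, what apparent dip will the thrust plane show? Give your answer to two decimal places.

Two edge vectors: SP-1→SP-2 = (-176, -399, -47.2), SP-1→SP-3 = (-743, -786, -77.6).
Normal n = (SP-1→SP-2) × (SP-1→SP-3) = (-6136.8, 21412, -158121).
So ∂z/∂x = −n_x/n_z = −0.03881 and ∂z/∂y = −n_y/n_z = 0.13542.
Unit vector along 150° is (sin 150°, cos 150°) = (0.5000, -0.8660).
Slope in that direction = a·(0.5000) + b·(-0.8660) = −0.13668.
Apparent dip = arctan|0.13668| = 7.78° (true dip is 8.0°, so apparent ≤ true as expected).

7.78°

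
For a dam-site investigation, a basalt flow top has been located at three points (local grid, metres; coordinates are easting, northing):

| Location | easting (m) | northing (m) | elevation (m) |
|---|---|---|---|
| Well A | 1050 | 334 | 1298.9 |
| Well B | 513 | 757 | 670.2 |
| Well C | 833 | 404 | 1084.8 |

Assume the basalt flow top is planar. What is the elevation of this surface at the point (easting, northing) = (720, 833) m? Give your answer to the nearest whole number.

818 m

Let the plane be z = a·easting + b·northing + c.
Well B−Well A: −537a + 423b = −628.7;  Well C−Well A: −217a + 70b = −214.1.
Solving gives a = 0.85894, b = −0.39586.
Then c = 1298.9 − a·1050 − b·334 = 529.23.
At (720, 833): z = 618.4 − 329.8 + 529.23 = 817.9 m.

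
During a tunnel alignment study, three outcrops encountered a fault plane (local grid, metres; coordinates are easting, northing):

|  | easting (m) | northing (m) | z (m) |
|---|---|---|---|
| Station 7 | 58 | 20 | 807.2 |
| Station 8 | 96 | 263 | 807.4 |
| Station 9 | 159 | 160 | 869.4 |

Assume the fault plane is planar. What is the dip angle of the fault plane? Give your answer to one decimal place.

38.5°

Let the plane be z = a·easting + b·northing + c.
Station 8−Station 7: 38a + 243b = 0.2;  Station 9−Station 7: 101a + 140b = 62.2.
Solving gives a = 0.78482, b = −0.12191.
Gradient magnitude |∇z| = √(a² + b²) = √(0.61594 + 0.01486) = 0.79423.
True dip = arctan(0.79423) = 38.5°, dipping toward W (azimuth ≈ 279°).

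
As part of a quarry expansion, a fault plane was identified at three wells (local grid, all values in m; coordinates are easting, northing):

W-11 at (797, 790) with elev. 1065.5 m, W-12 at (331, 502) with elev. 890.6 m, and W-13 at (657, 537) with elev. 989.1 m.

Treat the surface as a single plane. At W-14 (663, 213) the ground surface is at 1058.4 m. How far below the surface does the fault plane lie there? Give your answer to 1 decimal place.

114.0 m

Two edge vectors: W-11→W-12 = (-466, -288, -174.9), W-11→W-13 = (-140, -253, -76.4).
Normal n = (W-11→W-12) × (W-11→W-13) = (-22246.5, -11116.4, 77578).
So ∂z/∂easting = −n_x/n_z = 0.28676 and ∂z/∂northing = −n_y/n_z = 0.14329.
Intercept c from W-11: 1065.5 − 228.55 − 113.20 = 723.75.
At (663, 213): z_contact = 190.12 + 30.52 + 723.75 = 944.39 m.
Depth below ground = 1058.4 − 944.39 = 114.0 m.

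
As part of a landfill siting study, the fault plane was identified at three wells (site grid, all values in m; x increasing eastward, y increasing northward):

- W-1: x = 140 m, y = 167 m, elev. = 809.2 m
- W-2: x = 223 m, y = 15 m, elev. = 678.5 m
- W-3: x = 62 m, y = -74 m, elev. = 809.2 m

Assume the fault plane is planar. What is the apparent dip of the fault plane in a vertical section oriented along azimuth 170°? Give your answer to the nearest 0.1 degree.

Two edge vectors: W-1→W-2 = (83, -152, -130.7), W-1→W-3 = (-78, -241, 0).
Normal n = (W-1→W-2) × (W-1→W-3) = (-31498.7, 10194.6, -31859).
So ∂z/∂x = −n_x/n_z = −0.98869 and ∂z/∂y = −n_y/n_z = 0.31999.
Unit vector along 170° is (sin 170°, cos 170°) = (0.1736, -0.9848).
Slope in that direction = a·(0.1736) + b·(-0.9848) = −0.48681.
Apparent dip = arctan|0.48681| = 26.0° (true dip is 46.1°, so apparent ≤ true as expected).

26.0°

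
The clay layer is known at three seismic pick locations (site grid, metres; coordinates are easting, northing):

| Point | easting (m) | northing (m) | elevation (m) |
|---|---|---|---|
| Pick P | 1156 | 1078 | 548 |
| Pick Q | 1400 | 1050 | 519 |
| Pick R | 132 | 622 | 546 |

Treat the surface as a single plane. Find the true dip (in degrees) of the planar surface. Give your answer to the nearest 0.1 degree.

13.2°

Let the plane be z = a·easting + b·northing + c.
Pick Q−Pick P: 244a − 28b = −29;  Pick R−Pick P: −1024a − 456b = −2.
Solving gives a = −0.09410, b = 0.21570.
Gradient magnitude |∇z| = √(a² + b²) = √(0.00885 + 0.04653) = 0.23533.
True dip = arctan(0.23533) = 13.2°, dipping toward SSE (azimuth ≈ 156°).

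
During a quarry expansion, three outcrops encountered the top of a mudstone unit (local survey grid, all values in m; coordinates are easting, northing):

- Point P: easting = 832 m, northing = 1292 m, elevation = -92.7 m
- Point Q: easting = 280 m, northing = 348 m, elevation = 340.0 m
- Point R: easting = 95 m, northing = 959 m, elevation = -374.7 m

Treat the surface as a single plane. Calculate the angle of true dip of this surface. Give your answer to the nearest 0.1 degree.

50.8°

Two edge vectors: Point P→Point Q = (-552, -944, 432.7), Point P→Point R = (-737, -333, -282).
Normal n = (Point P→Point Q) × (Point P→Point R) = (410297.1, -474563.9, -511912).
So ∂z/∂easting = −n_x/n_z = 0.80150 and ∂z/∂northing = −n_y/n_z = −0.92704.
Gradient magnitude |∇z| = √(a² + b²) = √(0.64240 + 0.85941) = 1.22548.
True dip = arctan(1.22548) = 50.8°, dipping toward NW (azimuth ≈ 319°).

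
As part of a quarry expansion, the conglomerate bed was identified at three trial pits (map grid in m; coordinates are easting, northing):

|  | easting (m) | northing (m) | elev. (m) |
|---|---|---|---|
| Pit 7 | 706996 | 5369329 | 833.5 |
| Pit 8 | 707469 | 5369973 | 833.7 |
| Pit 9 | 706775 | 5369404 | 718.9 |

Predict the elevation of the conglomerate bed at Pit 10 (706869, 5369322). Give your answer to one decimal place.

Two edge vectors: Pit 7→Pit 8 = (473, 644, 0.2), Pit 7→Pit 9 = (-221, 75, -114.6).
Normal n = (Pit 7→Pit 8) × (Pit 7→Pit 9) = (-73817.4, 54161.6, 177799).
So ∂z/∂easting = −n_x/n_z = 0.415173314 and ∂z/∂northing = −n_y/n_z = −0.304622636.
Intercept c from Pit 7: 833.5 − 293525.87 + 1635619.15 = 1342926.78.
At (706869, 5369322): z = 293473.1 − 1635617.0 + 1342926.78 = 782.9 m.

782.9 m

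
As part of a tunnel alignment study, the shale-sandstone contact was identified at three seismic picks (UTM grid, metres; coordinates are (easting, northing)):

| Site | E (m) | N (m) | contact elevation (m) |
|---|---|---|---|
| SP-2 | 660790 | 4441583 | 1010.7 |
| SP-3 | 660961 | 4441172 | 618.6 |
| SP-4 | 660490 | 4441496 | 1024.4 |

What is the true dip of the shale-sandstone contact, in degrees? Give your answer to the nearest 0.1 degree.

Let the plane be z = a·E + b·N + c.
SP-3−SP-2: 171a − 411b = −392.1;  SP-4−SP-2: −300a − 87b = 13.7.
Solving gives a = −0.28763, b = 0.83435.
Gradient magnitude |∇z| = √(a² + b²) = √(0.08273 + 0.69613) = 0.88253.
True dip = arctan(0.88253) = 41.4°, dipping toward SSE (azimuth ≈ 161°).

41.4°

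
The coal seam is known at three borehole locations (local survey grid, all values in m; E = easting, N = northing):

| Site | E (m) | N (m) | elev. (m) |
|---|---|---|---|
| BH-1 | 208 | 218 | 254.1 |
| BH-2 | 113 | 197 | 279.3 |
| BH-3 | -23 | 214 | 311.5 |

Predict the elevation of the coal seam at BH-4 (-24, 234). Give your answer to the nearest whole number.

Let the plane be z = a·E + b·N + c.
BH-2−BH-1: −95a − 21b = 25.2;  BH-3−BH-1: −231a − 4b = 57.4.
Solving gives a = −0.24706, b = −0.08235.
Then c = 254.1 − a·208 − b·218 = 323.44.
At (-24, 234): z = 5.9 − 19.3 + 323.44 = 310.1 m.

310 m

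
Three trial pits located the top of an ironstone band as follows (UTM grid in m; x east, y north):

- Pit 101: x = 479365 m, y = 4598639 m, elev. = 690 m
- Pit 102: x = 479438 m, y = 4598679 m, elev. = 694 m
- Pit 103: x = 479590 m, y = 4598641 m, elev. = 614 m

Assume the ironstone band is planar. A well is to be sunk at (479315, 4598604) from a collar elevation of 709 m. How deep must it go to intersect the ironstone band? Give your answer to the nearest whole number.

Let the plane be z = a·x + b·y + c.
Pit 102−Pit 101: 73a + 40b = 4;  Pit 103−Pit 101: 225a + 2b = −76.
Solving gives a = −0.34425119, b = 0.72825841.
Then c = 690 − a·479365 − b·4598639 = −3183285.58.
At (479315, 4598604): z_contact = −165004.8 + 3348972.1 − 3183285.58 = 681.7 m.
Depth below ground = 709 − 681.7 = 27 m.

27 m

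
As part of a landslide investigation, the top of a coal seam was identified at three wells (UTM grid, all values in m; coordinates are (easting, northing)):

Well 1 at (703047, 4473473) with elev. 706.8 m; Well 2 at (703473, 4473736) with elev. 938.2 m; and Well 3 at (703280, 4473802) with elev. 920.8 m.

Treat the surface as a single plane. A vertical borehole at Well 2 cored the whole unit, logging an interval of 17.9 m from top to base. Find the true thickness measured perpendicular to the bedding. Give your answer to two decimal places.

15.78 m

Let the plane be z = a·E + b·N + c.
Well 2−Well 1: 426a + 263b = 231.4;  Well 3−Well 1: 233a + 329b = 214.
Solving gives a = 0.25165, b = 0.47224.
|∇z| = √(a²+b²) = 0.53510, so dip δ = arctan(0.53510) = 28.15°.
True thickness = vertical thickness × cos δ = 17.9 × cos 28.15° = 15.78 m.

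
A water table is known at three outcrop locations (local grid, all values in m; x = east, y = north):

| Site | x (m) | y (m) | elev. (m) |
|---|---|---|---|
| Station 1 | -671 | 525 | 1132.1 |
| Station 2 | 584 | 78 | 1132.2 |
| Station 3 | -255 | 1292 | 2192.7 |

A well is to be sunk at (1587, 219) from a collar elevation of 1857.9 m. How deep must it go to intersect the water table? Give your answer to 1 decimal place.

Two edge vectors: Station 1→Station 2 = (1255, -447, 0.1), Station 1→Station 3 = (416, 767, 1060.6).
Normal n = (Station 1→Station 2) × (Station 1→Station 3) = (-474164.9, -1331011.4, 1148537).
So ∂z/∂x = −n_x/n_z = 0.412843 and ∂z/∂y = −n_y/n_z = 1.158876.
Intercept c from Station 1: 1132.1 + 277.02 − 608.41 = 800.71.
At (1587, 219): z_contact = 655.18 + 253.79 + 800.71 = 1709.68 m.
Depth below ground = 1857.9 − 1709.68 = 148.2 m.

148.2 m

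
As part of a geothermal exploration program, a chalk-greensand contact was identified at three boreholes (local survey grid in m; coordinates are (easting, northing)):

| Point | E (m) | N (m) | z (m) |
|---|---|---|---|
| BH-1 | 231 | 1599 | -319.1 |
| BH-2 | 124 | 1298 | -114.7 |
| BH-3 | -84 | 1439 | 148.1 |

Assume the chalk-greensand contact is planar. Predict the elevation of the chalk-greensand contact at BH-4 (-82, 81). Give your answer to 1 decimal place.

Two edge vectors: BH-1→BH-2 = (-107, -301, 204.4), BH-1→BH-3 = (-315, -160, 467.2).
Normal n = (BH-1→BH-2) × (BH-1→BH-3) = (-107923.2, -14395.6, -77695).
So ∂z/∂E = −n_x/n_z = −1.389062 and ∂z/∂N = −n_y/n_z = −0.185283.
Intercept c from BH-1: -319.1 + 320.87 + 296.27 = 298.04.
At (-82, 81): z = 113.9 − 15.0 + 298.04 = 396.9 m.

396.9 m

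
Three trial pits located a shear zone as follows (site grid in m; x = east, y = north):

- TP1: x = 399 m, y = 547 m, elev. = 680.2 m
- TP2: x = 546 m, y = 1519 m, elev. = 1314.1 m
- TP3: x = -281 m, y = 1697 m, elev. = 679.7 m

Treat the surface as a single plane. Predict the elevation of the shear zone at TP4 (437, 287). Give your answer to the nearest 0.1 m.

Two edge vectors: TP1→TP2 = (147, 972, 633.9), TP1→TP3 = (-680, 1150, -0.5).
Normal n = (TP1→TP2) × (TP1→TP3) = (-729471, -430978.5, 830010).
So ∂z/∂x = −n_x/n_z = 0.878870 and ∂z/∂y = −n_y/n_z = 0.519245.
Intercept c from TP1: 680.2 − 350.67 − 284.03 = 45.50.
At (437, 287): z = 384.1 + 149.0 + 45.50 = 578.6 m.

578.6 m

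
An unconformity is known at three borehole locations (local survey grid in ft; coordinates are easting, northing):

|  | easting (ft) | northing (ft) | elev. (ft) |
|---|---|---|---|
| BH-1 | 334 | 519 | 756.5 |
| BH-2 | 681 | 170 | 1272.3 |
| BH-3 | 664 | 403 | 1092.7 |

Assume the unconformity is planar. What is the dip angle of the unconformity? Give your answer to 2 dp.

Let the plane be z = a·easting + b·northing + c.
BH-2−BH-1: 347a − 349b = 515.8;  BH-3−BH-1: 330a − 116b = 336.2.
Solving gives a = 0.76752, b = −0.71482.
Gradient magnitude |∇z| = √(a² + b²) = √(0.58909 + 0.51096) = 1.04883.
True dip = arctan(1.04883) = 46.37°, dipping toward NW (azimuth ≈ 313°).

46.37°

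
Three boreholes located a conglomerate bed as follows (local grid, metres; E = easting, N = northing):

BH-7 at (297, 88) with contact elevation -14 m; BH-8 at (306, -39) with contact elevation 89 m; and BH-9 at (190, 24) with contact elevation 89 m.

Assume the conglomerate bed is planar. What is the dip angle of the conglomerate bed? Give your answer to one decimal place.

43.8°

Let the plane be z = a·E + b·N + c.
BH-8−BH-7: 9a − 127b = 103;  BH-9−BH-7: −107a − 64b = 103.
Solving gives a = −0.45810, b = −0.84349.
Gradient magnitude |∇z| = √(a² + b²) = √(0.20986 + 0.71147) = 0.95986.
True dip = arctan(0.95986) = 43.8°, dipping toward NNE (azimuth ≈ 029°).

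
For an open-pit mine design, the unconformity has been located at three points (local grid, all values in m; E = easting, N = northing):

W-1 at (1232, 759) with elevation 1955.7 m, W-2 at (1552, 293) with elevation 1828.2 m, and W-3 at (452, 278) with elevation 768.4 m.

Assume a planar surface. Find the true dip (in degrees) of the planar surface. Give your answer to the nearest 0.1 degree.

Let the plane be z = a·E + b·N + c.
W-2−W-1: 320a − 466b = −127.5;  W-3−W-1: −780a − 481b = −1187.3.
Solving gives a = 0.95082, b = 0.92653.
Gradient magnitude |∇z| = √(a² + b²) = √(0.90406 + 0.85846) = 1.32760.
True dip = arctan(1.32760) = 53.0°, dipping toward SW (azimuth ≈ 226°).

53.0°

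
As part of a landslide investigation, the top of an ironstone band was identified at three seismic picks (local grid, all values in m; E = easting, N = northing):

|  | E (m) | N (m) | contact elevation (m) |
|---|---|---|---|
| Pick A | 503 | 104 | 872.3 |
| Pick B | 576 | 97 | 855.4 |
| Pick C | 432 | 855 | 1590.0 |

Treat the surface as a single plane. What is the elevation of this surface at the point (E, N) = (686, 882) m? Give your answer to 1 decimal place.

1579.6 m

Two edge vectors: Pick A→Pick B = (73, -7, -16.9), Pick A→Pick C = (-71, 751, 717.7).
Normal n = (Pick A→Pick B) × (Pick A→Pick C) = (7668, -51192.2, 54326).
So ∂z/∂E = −n_x/n_z = −0.14115 and ∂z/∂N = −n_y/n_z = 0.94231.
Intercept c from Pick A: 872.3 + 71.00 − 98.00 = 845.30.
At (686, 882): z = −96.8 + 831.1 + 845.30 = 1579.6 m.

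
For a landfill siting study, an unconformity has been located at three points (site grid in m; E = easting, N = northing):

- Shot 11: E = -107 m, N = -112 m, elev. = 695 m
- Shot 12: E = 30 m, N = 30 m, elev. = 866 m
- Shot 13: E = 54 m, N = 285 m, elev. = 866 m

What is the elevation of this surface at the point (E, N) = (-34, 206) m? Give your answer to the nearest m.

755 m

Two edge vectors: Shot 11→Shot 12 = (137, 142, 171), Shot 11→Shot 13 = (161, 397, 171).
Normal n = (Shot 11→Shot 12) × (Shot 11→Shot 13) = (-43605, 4104, 31527).
So ∂z/∂E = −n_x/n_z = 1.38310 and ∂z/∂N = −n_y/n_z = −0.13017.
Intercept c from Shot 11: 695 + 147.99 − 14.58 = 828.41.
At (-34, 206): z = −47.0 − 26.8 + 828.41 = 754.6 m.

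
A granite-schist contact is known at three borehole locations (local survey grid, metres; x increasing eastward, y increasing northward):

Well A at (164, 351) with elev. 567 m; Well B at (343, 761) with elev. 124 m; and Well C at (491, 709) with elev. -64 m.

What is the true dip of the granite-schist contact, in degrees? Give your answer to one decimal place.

56.3°

Let the plane be z = a·x + b·y + c.
Well B−Well A: 179a + 410b = −443;  Well C−Well A: 327a + 358b = −631.
Solving gives a = −1.43047, b = −0.45596.
Gradient magnitude |∇z| = √(a² + b²) = √(2.04626 + 0.20790) = 1.50139.
True dip = arctan(1.50139) = 56.3°, dipping toward ENE (azimuth ≈ 072°).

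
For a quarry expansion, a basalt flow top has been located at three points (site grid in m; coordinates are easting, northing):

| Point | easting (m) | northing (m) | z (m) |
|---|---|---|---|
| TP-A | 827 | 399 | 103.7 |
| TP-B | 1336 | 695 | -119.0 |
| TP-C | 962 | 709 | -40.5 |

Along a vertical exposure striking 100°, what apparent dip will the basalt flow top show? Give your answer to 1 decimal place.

Let the plane be z = a·easting + b·northing + c.
TP-B−TP-A: 509a + 296b = −222.7;  TP-C−TP-A: 135a + 310b = −144.2.
Solving gives a = −0.22366, b = −0.36776.
Unit vector along 100° is (sin 100°, cos 100°) = (0.9848, -0.1736).
Slope in that direction = a·(0.9848) + b·(-0.1736) = −0.15640.
Apparent dip = arctan|0.15640| = 8.9° (true dip is 23.3°, so apparent ≤ true as expected).

8.9°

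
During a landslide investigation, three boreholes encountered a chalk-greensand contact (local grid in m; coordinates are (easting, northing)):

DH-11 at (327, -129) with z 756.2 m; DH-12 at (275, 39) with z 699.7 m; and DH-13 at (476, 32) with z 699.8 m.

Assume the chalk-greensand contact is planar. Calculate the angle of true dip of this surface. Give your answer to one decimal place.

18.8°

Two edge vectors: DH-11→DH-12 = (-52, 168, -56.5), DH-11→DH-13 = (149, 161, -56.4).
Normal n = (DH-11→DH-12) × (DH-11→DH-13) = (-378.7, -11351.3, -33404).
So ∂z/∂E = −n_x/n_z = −0.01134 and ∂z/∂N = −n_y/n_z = −0.33982.
Gradient magnitude |∇z| = √(a² + b²) = √(0.00013 + 0.11548) = 0.34001.
True dip = arctan(0.34001) = 18.8°, dipping toward N (azimuth ≈ 002°).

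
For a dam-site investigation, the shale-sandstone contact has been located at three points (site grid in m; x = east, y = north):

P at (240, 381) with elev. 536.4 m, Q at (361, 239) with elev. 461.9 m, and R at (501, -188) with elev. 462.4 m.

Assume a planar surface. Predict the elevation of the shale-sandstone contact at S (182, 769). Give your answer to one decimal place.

466.5 m

Two edge vectors: P→Q = (121, -142, -74.5), P→R = (261, -569, -74).
Normal n = (P→Q) × (P→R) = (-31882.5, -10490.5, -31787).
So ∂z/∂x = −n_x/n_z = −1.00300 and ∂z/∂y = −n_y/n_z = −0.33002.
Intercept c from P: 536.4 + 240.72 + 125.74 = 902.86.
At (182, 769): z = −182.5 − 253.8 + 902.86 = 466.5 m.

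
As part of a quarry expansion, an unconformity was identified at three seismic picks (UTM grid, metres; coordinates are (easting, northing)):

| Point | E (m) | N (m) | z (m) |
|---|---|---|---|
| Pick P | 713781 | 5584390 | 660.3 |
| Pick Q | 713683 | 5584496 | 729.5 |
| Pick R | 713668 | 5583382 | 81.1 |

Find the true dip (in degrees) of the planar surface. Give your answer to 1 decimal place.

30.5°

Let the plane be z = a·E + b·N + c.
Pick Q−Pick P: −98a + 106b = 69.2;  Pick R−Pick P: −113a − 1008b = −579.2.
Solving gives a = −0.07546, b = 0.58306.
Gradient magnitude |∇z| = √(a² + b²) = √(0.00569 + 0.33996) = 0.58793.
True dip = arctan(0.58793) = 30.5°, dipping toward S (azimuth ≈ 173°).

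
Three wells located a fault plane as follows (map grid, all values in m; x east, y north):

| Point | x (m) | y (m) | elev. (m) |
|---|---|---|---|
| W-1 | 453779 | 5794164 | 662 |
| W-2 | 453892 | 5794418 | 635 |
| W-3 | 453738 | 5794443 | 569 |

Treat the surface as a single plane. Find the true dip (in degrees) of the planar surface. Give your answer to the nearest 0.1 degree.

Two edge vectors: W-1→W-2 = (113, 254, -27), W-1→W-3 = (-41, 279, -93).
Normal n = (W-1→W-2) × (W-1→W-3) = (-16089, 11616, 41941).
So ∂z/∂x = −n_x/n_z = 0.38361 and ∂z/∂y = −n_y/n_z = −0.27696.
Gradient magnitude |∇z| = √(a² + b²) = √(0.14716 + 0.07671) = 0.47314.
True dip = arctan(0.47314) = 25.3°, dipping toward NW (azimuth ≈ 306°).

25.3°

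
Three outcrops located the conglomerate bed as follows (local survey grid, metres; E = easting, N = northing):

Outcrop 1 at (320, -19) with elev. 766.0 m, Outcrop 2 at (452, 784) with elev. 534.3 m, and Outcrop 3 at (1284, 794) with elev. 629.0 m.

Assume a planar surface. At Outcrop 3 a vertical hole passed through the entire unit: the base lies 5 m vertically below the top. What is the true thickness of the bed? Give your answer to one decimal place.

Let the plane be z = a·E + b·N + c.
Outcrop 2−Outcrop 1: 132a + 803b = −231.7;  Outcrop 3−Outcrop 1: 964a + 813b = −137.
Solving gives a = 0.11752, b = −0.30786.
|∇z| = √(a²+b²) = 0.32953, so dip δ = arctan(0.32953) = 18.24°.
True thickness = vertical thickness × cos δ = 5 × cos 18.24° = 4.7 m.

4.7 m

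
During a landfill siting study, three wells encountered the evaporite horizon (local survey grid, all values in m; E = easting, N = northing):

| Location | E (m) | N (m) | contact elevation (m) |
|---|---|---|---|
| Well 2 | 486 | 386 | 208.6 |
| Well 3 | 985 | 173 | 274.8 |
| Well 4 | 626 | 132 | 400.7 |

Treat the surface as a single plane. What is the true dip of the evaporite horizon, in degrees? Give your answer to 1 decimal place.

Two edge vectors: Well 2→Well 3 = (499, -213, 66.2), Well 2→Well 4 = (140, -254, 192.1).
Normal n = (Well 2→Well 3) × (Well 2→Well 4) = (-24102.5, -86589.9, -96926).
So ∂z/∂E = −n_x/n_z = −0.24867 and ∂z/∂N = −n_y/n_z = −0.89336.
Gradient magnitude |∇z| = √(a² + b²) = √(0.06184 + 0.79809) = 0.92732.
True dip = arctan(0.92732) = 42.8°, dipping toward NNE (azimuth ≈ 016°).

42.8°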